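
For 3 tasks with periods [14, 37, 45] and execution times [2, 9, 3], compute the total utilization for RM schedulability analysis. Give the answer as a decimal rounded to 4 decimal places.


Compute individual utilizations (exact fractions):
  Task 1: C/T = 2/14 = 1/7 (approx. 0.1429)
  Task 2: C/T = 9/37 (approx. 0.2432)
  Task 3: C/T = 3/45 = 1/15 (approx. 0.0667)
Total utilization U = 1/7 + 9/37 + 1/15 = 1759/3885
Rounded to 4 decimal places: U = 0.4528
RM (Liu & Layland) bound for 3 tasks = 0.779763; compare with U = 1759/3885 (approx. 0.452767)
U <= bound, so schedulable by RM sufficient condition.

0.4528


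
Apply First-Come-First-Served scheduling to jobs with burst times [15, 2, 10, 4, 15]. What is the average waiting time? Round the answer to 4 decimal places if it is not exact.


FCFS order (as given): [15, 2, 10, 4, 15]
Waiting times:
  Job 1: wait = 0
  Job 2: wait = 15
  Job 3: wait = 17
  Job 4: wait = 27
  Job 5: wait = 31
Sum of waiting times = 90
Average waiting time = 90/5 = 18.0

18.0


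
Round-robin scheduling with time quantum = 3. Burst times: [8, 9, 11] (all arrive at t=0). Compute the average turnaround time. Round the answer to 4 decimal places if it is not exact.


Time quantum = 3
Execution trace:
  J1 runs 3 units, time = 3
  J2 runs 3 units, time = 6
  J3 runs 3 units, time = 9
  J1 runs 3 units, time = 12
  J2 runs 3 units, time = 15
  J3 runs 3 units, time = 18
  J1 runs 2 units, time = 20
  J2 runs 3 units, time = 23
  J3 runs 3 units, time = 26
  J3 runs 2 units, time = 28
Finish times: [20, 23, 28]
Average turnaround = 71/3 = 23.6667

23.6667


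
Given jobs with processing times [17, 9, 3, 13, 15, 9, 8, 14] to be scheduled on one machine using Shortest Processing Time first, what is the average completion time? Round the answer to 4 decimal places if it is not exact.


Sort jobs by processing time (SPT order): [3, 8, 9, 9, 13, 14, 15, 17]
Compute completion times sequentially:
  Job 1: processing = 3, completes at 3
  Job 2: processing = 8, completes at 11
  Job 3: processing = 9, completes at 20
  Job 4: processing = 9, completes at 29
  Job 5: processing = 13, completes at 42
  Job 6: processing = 14, completes at 56
  Job 7: processing = 15, completes at 71
  Job 8: processing = 17, completes at 88
Sum of completion times = 320
Average completion time = 320/8 = 40.0

40.0


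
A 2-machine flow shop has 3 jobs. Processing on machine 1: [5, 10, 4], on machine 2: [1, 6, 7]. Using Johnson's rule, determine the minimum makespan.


Apply Johnson's rule:
  Group 1 (a <= b): [(3, 4, 7)]
  Group 2 (a > b): [(2, 10, 6), (1, 5, 1)]
Optimal job order: [3, 2, 1]
Schedule:
  Job 3: M1 done at 4, M2 done at 11
  Job 2: M1 done at 14, M2 done at 20
  Job 1: M1 done at 19, M2 done at 21
Makespan = 21

21


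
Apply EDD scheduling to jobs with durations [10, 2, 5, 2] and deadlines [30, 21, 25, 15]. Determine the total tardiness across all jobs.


Sort by due date (EDD order): [(2, 15), (2, 21), (5, 25), (10, 30)]
Compute completion times and tardiness:
  Job 1: p=2, d=15, C=2, tardiness=max(0,2-15)=0
  Job 2: p=2, d=21, C=4, tardiness=max(0,4-21)=0
  Job 3: p=5, d=25, C=9, tardiness=max(0,9-25)=0
  Job 4: p=10, d=30, C=19, tardiness=max(0,19-30)=0
Total tardiness = 0

0


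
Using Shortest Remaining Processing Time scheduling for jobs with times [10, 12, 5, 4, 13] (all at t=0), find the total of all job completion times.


Since all jobs arrive at t=0, SRPT equals SPT ordering.
SPT order: [4, 5, 10, 12, 13]
Completion times:
  Job 1: p=4, C=4
  Job 2: p=5, C=9
  Job 3: p=10, C=19
  Job 4: p=12, C=31
  Job 5: p=13, C=44
Total completion time = 4 + 9 + 19 + 31 + 44 = 107

107


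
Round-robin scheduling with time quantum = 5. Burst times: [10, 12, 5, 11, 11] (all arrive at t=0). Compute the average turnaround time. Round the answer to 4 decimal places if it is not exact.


Time quantum = 5
Execution trace:
  J1 runs 5 units, time = 5
  J2 runs 5 units, time = 10
  J3 runs 5 units, time = 15
  J4 runs 5 units, time = 20
  J5 runs 5 units, time = 25
  J1 runs 5 units, time = 30
  J2 runs 5 units, time = 35
  J4 runs 5 units, time = 40
  J5 runs 5 units, time = 45
  J2 runs 2 units, time = 47
  J4 runs 1 units, time = 48
  J5 runs 1 units, time = 49
Finish times: [30, 47, 15, 48, 49]
Average turnaround = 189/5 = 37.8

37.8


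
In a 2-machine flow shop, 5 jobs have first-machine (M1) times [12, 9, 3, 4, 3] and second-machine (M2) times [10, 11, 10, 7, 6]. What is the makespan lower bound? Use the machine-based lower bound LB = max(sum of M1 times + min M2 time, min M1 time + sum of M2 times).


LB1 = sum(M1 times) + min(M2 times) = 31 + 6 = 37
LB2 = min(M1 times) + sum(M2 times) = 3 + 44 = 47
Lower bound = max(LB1, LB2) = max(37, 47) = 47

47


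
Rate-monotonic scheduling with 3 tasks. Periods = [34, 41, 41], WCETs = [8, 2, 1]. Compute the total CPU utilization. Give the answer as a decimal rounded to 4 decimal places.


Compute individual utilizations (exact fractions):
  Task 1: C/T = 8/34 = 4/17 (approx. 0.2353)
  Task 2: C/T = 2/41 (approx. 0.0488)
  Task 3: C/T = 1/41 (approx. 0.0244)
Total utilization U = 4/17 + 2/41 + 1/41 = 215/697
Rounded to 4 decimal places: U = 0.3085
RM (Liu & Layland) bound for 3 tasks = 0.779763; compare with U = 215/697 (approx. 0.308465)
U <= bound, so schedulable by RM sufficient condition.

0.3085


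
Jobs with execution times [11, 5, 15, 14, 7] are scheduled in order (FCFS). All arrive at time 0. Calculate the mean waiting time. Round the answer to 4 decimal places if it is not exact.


FCFS order (as given): [11, 5, 15, 14, 7]
Waiting times:
  Job 1: wait = 0
  Job 2: wait = 11
  Job 3: wait = 16
  Job 4: wait = 31
  Job 5: wait = 45
Sum of waiting times = 103
Average waiting time = 103/5 = 20.6

20.6


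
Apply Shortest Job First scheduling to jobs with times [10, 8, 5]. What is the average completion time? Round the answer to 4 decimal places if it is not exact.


SJF order (ascending): [5, 8, 10]
Completion times:
  Job 1: burst=5, C=5
  Job 2: burst=8, C=13
  Job 3: burst=10, C=23
Average completion = 41/3 = 13.6667

13.6667


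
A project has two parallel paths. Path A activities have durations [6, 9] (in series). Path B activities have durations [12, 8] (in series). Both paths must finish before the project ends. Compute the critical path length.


Path A total = 6 + 9 = 15
Path B total = 12 + 8 = 20
Critical path = longest path = max(15, 20) = 20

20


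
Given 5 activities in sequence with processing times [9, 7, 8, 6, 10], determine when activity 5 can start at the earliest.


Activity 5 starts after activities 1 through 4 complete.
Predecessor durations: [9, 7, 8, 6]
ES = 9 + 7 + 8 + 6 = 30

30


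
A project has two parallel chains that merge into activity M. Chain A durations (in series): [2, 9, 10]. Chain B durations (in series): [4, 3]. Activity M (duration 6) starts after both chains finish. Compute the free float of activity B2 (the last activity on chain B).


ES(B2) = sum of predecessors on chain B = 4
EF(B2) = ES + duration = 4 + 3 = 7
Successor of B2 is M. ES(M) = max(sum(A), sum(B)) = max(21, 7) = 21
Free float = ES(successor) - EF(current) = 21 - 7 = 14

14


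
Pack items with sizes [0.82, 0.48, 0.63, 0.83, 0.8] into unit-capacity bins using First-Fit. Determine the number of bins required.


Place items sequentially using First-Fit:
  Item 0.82 -> new Bin 1
  Item 0.48 -> new Bin 2
  Item 0.63 -> new Bin 3
  Item 0.83 -> new Bin 4
  Item 0.8 -> new Bin 5
Total bins used = 5

5


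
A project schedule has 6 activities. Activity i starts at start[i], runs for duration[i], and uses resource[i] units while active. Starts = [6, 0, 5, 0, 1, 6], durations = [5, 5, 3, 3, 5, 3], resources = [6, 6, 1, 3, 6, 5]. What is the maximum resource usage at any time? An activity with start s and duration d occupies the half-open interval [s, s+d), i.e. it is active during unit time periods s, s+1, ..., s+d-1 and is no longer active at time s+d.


Each activity i is active on [start_i, start_i + duration_i).
Compute total resource usage per time slot:
  t=0: active resources = [6, 3], total = 9
  t=1: active resources = [6, 3, 6], total = 15
  t=2: active resources = [6, 3, 6], total = 15
  t=3: active resources = [6, 6], total = 12
  t=4: active resources = [6, 6], total = 12
  t=5: active resources = [1, 6], total = 7
  t=6: active resources = [6, 1, 5], total = 12
  t=7: active resources = [6, 1, 5], total = 12
  t=8: active resources = [6, 5], total = 11
  t=9: active resources = [6], total = 6
  t=10: active resources = [6], total = 6
Peak resource demand = 15

15


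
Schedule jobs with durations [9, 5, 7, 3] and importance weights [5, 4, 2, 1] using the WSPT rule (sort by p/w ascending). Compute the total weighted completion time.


Compute p/w ratios and sort ascending (WSPT): [(5, 4), (9, 5), (3, 1), (7, 2)]
Compute weighted completion times:
  Job (p=5,w=4): C=5, w*C=4*5=20
  Job (p=9,w=5): C=14, w*C=5*14=70
  Job (p=3,w=1): C=17, w*C=1*17=17
  Job (p=7,w=2): C=24, w*C=2*24=48
Total weighted completion time = 155

155


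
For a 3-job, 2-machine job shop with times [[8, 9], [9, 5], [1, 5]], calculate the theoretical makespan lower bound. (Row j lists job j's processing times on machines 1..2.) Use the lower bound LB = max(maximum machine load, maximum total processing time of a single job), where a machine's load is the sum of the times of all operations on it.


Machine loads:
  Machine 1: 8 + 9 + 1 = 18
  Machine 2: 9 + 5 + 5 = 19
Max machine load = 19
Job totals:
  Job 1: 17
  Job 2: 14
  Job 3: 6
Max job total = 17
Lower bound = max(19, 17) = 19

19


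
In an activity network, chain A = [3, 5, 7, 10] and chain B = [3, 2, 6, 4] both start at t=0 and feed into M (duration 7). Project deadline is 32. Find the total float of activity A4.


Forward pass: ES(A4) = sum of predecessors on chain A = 15
EF = ES + duration = 15 + 10 = 25
Backward pass: LF(M) = deadline = 32; LS(M) = 32 - 7 = 25
LF(A4) = LS(M) - sum(successors on chain A) = 25 - 0 = 25
LS = LF - duration = 25 - 10 = 15
Total float = LS - ES = 15 - 15 = 0

0


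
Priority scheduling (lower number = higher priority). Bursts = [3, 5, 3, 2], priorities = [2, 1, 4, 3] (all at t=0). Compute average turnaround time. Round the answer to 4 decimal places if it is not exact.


Sort by priority (ascending = highest first):
Order: [(1, 5), (2, 3), (3, 2), (4, 3)]
Completion times:
  Priority 1, burst=5, C=5
  Priority 2, burst=3, C=8
  Priority 3, burst=2, C=10
  Priority 4, burst=3, C=13
Average turnaround = 36/4 = 9.0

9.0


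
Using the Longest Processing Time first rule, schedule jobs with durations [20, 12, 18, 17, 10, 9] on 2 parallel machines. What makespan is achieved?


Sort jobs in decreasing order (LPT): [20, 18, 17, 12, 10, 9]
Assign each job to the least loaded machine:
  Machine 1: jobs [20, 12, 10], load = 42
  Machine 2: jobs [18, 17, 9], load = 44
Makespan = max load = 44

44


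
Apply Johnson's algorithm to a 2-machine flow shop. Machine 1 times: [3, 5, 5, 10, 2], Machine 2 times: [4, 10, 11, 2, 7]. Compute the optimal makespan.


Apply Johnson's rule:
  Group 1 (a <= b): [(5, 2, 7), (1, 3, 4), (2, 5, 10), (3, 5, 11)]
  Group 2 (a > b): [(4, 10, 2)]
Optimal job order: [5, 1, 2, 3, 4]
Schedule:
  Job 5: M1 done at 2, M2 done at 9
  Job 1: M1 done at 5, M2 done at 13
  Job 2: M1 done at 10, M2 done at 23
  Job 3: M1 done at 15, M2 done at 34
  Job 4: M1 done at 25, M2 done at 36
Makespan = 36

36


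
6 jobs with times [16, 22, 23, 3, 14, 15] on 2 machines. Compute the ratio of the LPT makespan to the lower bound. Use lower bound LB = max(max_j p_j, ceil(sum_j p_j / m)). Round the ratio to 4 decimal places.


LPT order: [23, 22, 16, 15, 14, 3]
Machine loads after assignment: [52, 41]
LPT makespan = 52
Lower bound = max(max_job, ceil(total/2)) = max(23, 47) = 47
Ratio = 52 / 47 = 1.1064

1.1064


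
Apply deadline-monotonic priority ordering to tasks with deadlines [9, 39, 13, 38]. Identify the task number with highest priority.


Sort tasks by relative deadline (ascending):
  Task 1: deadline = 9
  Task 3: deadline = 13
  Task 4: deadline = 38
  Task 2: deadline = 39
Priority order (highest first): [1, 3, 4, 2]
Highest priority task = 1

1


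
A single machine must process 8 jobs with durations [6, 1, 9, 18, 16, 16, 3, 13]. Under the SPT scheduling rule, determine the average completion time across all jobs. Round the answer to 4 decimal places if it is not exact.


Sort jobs by processing time (SPT order): [1, 3, 6, 9, 13, 16, 16, 18]
Compute completion times sequentially:
  Job 1: processing = 1, completes at 1
  Job 2: processing = 3, completes at 4
  Job 3: processing = 6, completes at 10
  Job 4: processing = 9, completes at 19
  Job 5: processing = 13, completes at 32
  Job 6: processing = 16, completes at 48
  Job 7: processing = 16, completes at 64
  Job 8: processing = 18, completes at 82
Sum of completion times = 260
Average completion time = 260/8 = 32.5

32.5


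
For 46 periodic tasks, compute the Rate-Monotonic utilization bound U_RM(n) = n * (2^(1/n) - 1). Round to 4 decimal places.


Compute 2^(1/46) = 1.0151825180
Subtract 1: 1.0151825180 - 1 = 0.0151825180
Multiply by n: 46 * 0.0151825180 = 0.6983958280
Round to 4 dp: 0.6984

0.6984


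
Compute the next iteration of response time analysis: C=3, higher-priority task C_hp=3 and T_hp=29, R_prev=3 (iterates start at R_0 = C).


R_next = C + ceil(R_prev / T_hp) * C_hp
ceil(3 / 29) = ceil(0.1034) = 1
Interference = 1 * 3 = 3
R_next = 3 + 3 = 6

6


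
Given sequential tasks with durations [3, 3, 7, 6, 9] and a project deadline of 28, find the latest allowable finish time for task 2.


LF(activity 2) = deadline - sum of successor durations
Successors: activities 3 through 5 with durations [7, 6, 9]
Sum of successor durations = 22
LF = 28 - 22 = 6

6


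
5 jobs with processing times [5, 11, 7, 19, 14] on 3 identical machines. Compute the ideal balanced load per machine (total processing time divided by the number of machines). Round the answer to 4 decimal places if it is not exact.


Total processing time = 5 + 11 + 7 + 19 + 14 = 56
Number of machines = 3
Ideal balanced load = 56 / 3 = 18.6667

18.6667


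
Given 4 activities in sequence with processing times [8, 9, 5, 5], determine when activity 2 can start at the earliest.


Activity 2 starts after activities 1 through 1 complete.
Predecessor durations: [8]
ES = 8 = 8

8


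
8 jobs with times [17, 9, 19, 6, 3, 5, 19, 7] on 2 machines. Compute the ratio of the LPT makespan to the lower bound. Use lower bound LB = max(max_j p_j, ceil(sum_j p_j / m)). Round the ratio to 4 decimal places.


LPT order: [19, 19, 17, 9, 7, 6, 5, 3]
Machine loads after assignment: [44, 41]
LPT makespan = 44
Lower bound = max(max_job, ceil(total/2)) = max(19, 43) = 43
Ratio = 44 / 43 = 1.0233

1.0233


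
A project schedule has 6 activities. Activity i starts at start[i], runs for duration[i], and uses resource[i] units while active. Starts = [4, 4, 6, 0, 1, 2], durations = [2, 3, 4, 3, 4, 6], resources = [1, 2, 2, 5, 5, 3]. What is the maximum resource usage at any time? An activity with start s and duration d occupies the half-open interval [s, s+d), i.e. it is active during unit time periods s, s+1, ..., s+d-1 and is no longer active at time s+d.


Each activity i is active on [start_i, start_i + duration_i).
Compute total resource usage per time slot:
  t=0: active resources = [5], total = 5
  t=1: active resources = [5, 5], total = 10
  t=2: active resources = [5, 5, 3], total = 13
  t=3: active resources = [5, 3], total = 8
  t=4: active resources = [1, 2, 5, 3], total = 11
  t=5: active resources = [1, 2, 3], total = 6
  t=6: active resources = [2, 2, 3], total = 7
  t=7: active resources = [2, 3], total = 5
  t=8: active resources = [2], total = 2
  t=9: active resources = [2], total = 2
Peak resource demand = 13

13


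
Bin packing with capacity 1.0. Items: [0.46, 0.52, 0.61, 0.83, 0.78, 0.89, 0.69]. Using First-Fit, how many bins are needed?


Place items sequentially using First-Fit:
  Item 0.46 -> new Bin 1
  Item 0.52 -> Bin 1 (now 0.98)
  Item 0.61 -> new Bin 2
  Item 0.83 -> new Bin 3
  Item 0.78 -> new Bin 4
  Item 0.89 -> new Bin 5
  Item 0.69 -> new Bin 6
Total bins used = 6

6


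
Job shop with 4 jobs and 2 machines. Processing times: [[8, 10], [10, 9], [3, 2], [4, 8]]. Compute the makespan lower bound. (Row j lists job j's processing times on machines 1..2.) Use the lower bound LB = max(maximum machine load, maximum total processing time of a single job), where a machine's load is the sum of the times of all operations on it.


Machine loads:
  Machine 1: 8 + 10 + 3 + 4 = 25
  Machine 2: 10 + 9 + 2 + 8 = 29
Max machine load = 29
Job totals:
  Job 1: 18
  Job 2: 19
  Job 3: 5
  Job 4: 12
Max job total = 19
Lower bound = max(29, 19) = 29

29


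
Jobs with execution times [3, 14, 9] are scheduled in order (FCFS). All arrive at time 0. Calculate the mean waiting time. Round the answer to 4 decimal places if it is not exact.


FCFS order (as given): [3, 14, 9]
Waiting times:
  Job 1: wait = 0
  Job 2: wait = 3
  Job 3: wait = 17
Sum of waiting times = 20
Average waiting time = 20/3 = 6.6667

6.6667


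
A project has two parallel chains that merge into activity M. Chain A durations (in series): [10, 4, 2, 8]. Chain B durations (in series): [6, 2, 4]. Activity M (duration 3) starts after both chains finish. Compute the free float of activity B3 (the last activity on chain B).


ES(B3) = sum of predecessors on chain B = 8
EF(B3) = ES + duration = 8 + 4 = 12
Successor of B3 is M. ES(M) = max(sum(A), sum(B)) = max(24, 12) = 24
Free float = ES(successor) - EF(current) = 24 - 12 = 12

12


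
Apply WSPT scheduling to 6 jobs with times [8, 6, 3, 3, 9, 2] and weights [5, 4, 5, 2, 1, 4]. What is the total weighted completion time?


Compute p/w ratios and sort ascending (WSPT): [(2, 4), (3, 5), (6, 4), (3, 2), (8, 5), (9, 1)]
Compute weighted completion times:
  Job (p=2,w=4): C=2, w*C=4*2=8
  Job (p=3,w=5): C=5, w*C=5*5=25
  Job (p=6,w=4): C=11, w*C=4*11=44
  Job (p=3,w=2): C=14, w*C=2*14=28
  Job (p=8,w=5): C=22, w*C=5*22=110
  Job (p=9,w=1): C=31, w*C=1*31=31
Total weighted completion time = 246

246


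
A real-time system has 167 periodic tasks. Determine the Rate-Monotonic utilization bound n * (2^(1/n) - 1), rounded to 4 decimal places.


Compute 2^(1/167) = 1.0041592075
Subtract 1: 1.0041592075 - 1 = 0.0041592075
Multiply by n: 167 * 0.0041592075 = 0.6945876525
Round to 4 dp: 0.6946

0.6946


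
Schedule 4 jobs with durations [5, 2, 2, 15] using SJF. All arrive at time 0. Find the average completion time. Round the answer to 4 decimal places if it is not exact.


SJF order (ascending): [2, 2, 5, 15]
Completion times:
  Job 1: burst=2, C=2
  Job 2: burst=2, C=4
  Job 3: burst=5, C=9
  Job 4: burst=15, C=24
Average completion = 39/4 = 9.75

9.75


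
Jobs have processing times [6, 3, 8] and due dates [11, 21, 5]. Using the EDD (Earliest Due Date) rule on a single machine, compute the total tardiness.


Sort by due date (EDD order): [(8, 5), (6, 11), (3, 21)]
Compute completion times and tardiness:
  Job 1: p=8, d=5, C=8, tardiness=max(0,8-5)=3
  Job 2: p=6, d=11, C=14, tardiness=max(0,14-11)=3
  Job 3: p=3, d=21, C=17, tardiness=max(0,17-21)=0
Total tardiness = 6

6


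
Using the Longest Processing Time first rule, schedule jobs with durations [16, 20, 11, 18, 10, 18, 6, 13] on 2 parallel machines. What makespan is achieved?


Sort jobs in decreasing order (LPT): [20, 18, 18, 16, 13, 11, 10, 6]
Assign each job to the least loaded machine:
  Machine 1: jobs [20, 16, 13, 6], load = 55
  Machine 2: jobs [18, 18, 11, 10], load = 57
Makespan = max load = 57

57


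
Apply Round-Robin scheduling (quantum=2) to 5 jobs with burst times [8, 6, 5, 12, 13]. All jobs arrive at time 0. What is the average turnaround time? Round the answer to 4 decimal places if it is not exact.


Time quantum = 2
Execution trace:
  J1 runs 2 units, time = 2
  J2 runs 2 units, time = 4
  J3 runs 2 units, time = 6
  J4 runs 2 units, time = 8
  J5 runs 2 units, time = 10
  J1 runs 2 units, time = 12
  J2 runs 2 units, time = 14
  J3 runs 2 units, time = 16
  J4 runs 2 units, time = 18
  J5 runs 2 units, time = 20
  J1 runs 2 units, time = 22
  J2 runs 2 units, time = 24
  J3 runs 1 units, time = 25
  J4 runs 2 units, time = 27
  J5 runs 2 units, time = 29
  J1 runs 2 units, time = 31
  J4 runs 2 units, time = 33
  J5 runs 2 units, time = 35
  J4 runs 2 units, time = 37
  J5 runs 2 units, time = 39
  J4 runs 2 units, time = 41
  J5 runs 2 units, time = 43
  J5 runs 1 units, time = 44
Finish times: [31, 24, 25, 41, 44]
Average turnaround = 165/5 = 33.0

33.0


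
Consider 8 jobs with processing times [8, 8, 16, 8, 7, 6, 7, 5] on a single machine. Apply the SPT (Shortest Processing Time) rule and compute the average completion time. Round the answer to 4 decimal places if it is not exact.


Sort jobs by processing time (SPT order): [5, 6, 7, 7, 8, 8, 8, 16]
Compute completion times sequentially:
  Job 1: processing = 5, completes at 5
  Job 2: processing = 6, completes at 11
  Job 3: processing = 7, completes at 18
  Job 4: processing = 7, completes at 25
  Job 5: processing = 8, completes at 33
  Job 6: processing = 8, completes at 41
  Job 7: processing = 8, completes at 49
  Job 8: processing = 16, completes at 65
Sum of completion times = 247
Average completion time = 247/8 = 30.875

30.875


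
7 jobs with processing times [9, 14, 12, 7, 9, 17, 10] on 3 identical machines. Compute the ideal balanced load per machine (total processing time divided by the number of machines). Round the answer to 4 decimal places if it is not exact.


Total processing time = 9 + 14 + 12 + 7 + 9 + 17 + 10 = 78
Number of machines = 3
Ideal balanced load = 78 / 3 = 26.0

26.0


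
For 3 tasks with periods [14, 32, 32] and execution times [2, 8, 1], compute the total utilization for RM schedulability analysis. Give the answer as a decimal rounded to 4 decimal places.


Compute individual utilizations (exact fractions):
  Task 1: C/T = 2/14 = 1/7 (approx. 0.1429)
  Task 2: C/T = 8/32 = 1/4 (approx. 0.25)
  Task 3: C/T = 1/32 (approx. 0.0313)
Total utilization U = 1/7 + 1/4 + 1/32 = 95/224
Rounded to 4 decimal places: U = 0.4241
RM (Liu & Layland) bound for 3 tasks = 0.779763; compare with U = 95/224 (approx. 0.424107)
U <= bound, so schedulable by RM sufficient condition.

0.4241


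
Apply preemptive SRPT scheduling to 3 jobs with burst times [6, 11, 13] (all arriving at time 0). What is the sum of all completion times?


Since all jobs arrive at t=0, SRPT equals SPT ordering.
SPT order: [6, 11, 13]
Completion times:
  Job 1: p=6, C=6
  Job 2: p=11, C=17
  Job 3: p=13, C=30
Total completion time = 6 + 17 + 30 = 53

53


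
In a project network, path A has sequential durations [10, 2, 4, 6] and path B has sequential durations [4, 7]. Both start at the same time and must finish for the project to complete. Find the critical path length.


Path A total = 10 + 2 + 4 + 6 = 22
Path B total = 4 + 7 = 11
Critical path = longest path = max(22, 11) = 22

22


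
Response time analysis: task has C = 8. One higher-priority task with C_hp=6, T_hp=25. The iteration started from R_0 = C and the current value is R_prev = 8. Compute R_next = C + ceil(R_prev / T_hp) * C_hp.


R_next = C + ceil(R_prev / T_hp) * C_hp
ceil(8 / 25) = ceil(0.32) = 1
Interference = 1 * 6 = 6
R_next = 8 + 6 = 14

14


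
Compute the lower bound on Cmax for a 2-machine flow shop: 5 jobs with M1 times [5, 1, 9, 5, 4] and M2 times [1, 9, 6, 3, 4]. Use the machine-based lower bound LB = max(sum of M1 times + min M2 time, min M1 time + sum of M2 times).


LB1 = sum(M1 times) + min(M2 times) = 24 + 1 = 25
LB2 = min(M1 times) + sum(M2 times) = 1 + 23 = 24
Lower bound = max(LB1, LB2) = max(25, 24) = 25

25


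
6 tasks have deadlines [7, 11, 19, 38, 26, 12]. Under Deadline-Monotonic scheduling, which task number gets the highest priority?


Sort tasks by relative deadline (ascending):
  Task 1: deadline = 7
  Task 2: deadline = 11
  Task 6: deadline = 12
  Task 3: deadline = 19
  Task 5: deadline = 26
  Task 4: deadline = 38
Priority order (highest first): [1, 2, 6, 3, 5, 4]
Highest priority task = 1

1


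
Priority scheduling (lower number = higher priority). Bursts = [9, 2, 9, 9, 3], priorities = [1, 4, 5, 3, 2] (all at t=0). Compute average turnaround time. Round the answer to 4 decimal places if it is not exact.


Sort by priority (ascending = highest first):
Order: [(1, 9), (2, 3), (3, 9), (4, 2), (5, 9)]
Completion times:
  Priority 1, burst=9, C=9
  Priority 2, burst=3, C=12
  Priority 3, burst=9, C=21
  Priority 4, burst=2, C=23
  Priority 5, burst=9, C=32
Average turnaround = 97/5 = 19.4

19.4


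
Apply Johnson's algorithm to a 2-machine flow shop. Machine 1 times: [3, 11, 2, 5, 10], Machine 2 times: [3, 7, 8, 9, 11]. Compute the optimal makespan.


Apply Johnson's rule:
  Group 1 (a <= b): [(3, 2, 8), (1, 3, 3), (4, 5, 9), (5, 10, 11)]
  Group 2 (a > b): [(2, 11, 7)]
Optimal job order: [3, 1, 4, 5, 2]
Schedule:
  Job 3: M1 done at 2, M2 done at 10
  Job 1: M1 done at 5, M2 done at 13
  Job 4: M1 done at 10, M2 done at 22
  Job 5: M1 done at 20, M2 done at 33
  Job 2: M1 done at 31, M2 done at 40
Makespan = 40

40


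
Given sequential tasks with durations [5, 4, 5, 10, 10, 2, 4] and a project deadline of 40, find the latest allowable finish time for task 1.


LF(activity 1) = deadline - sum of successor durations
Successors: activities 2 through 7 with durations [4, 5, 10, 10, 2, 4]
Sum of successor durations = 35
LF = 40 - 35 = 5

5


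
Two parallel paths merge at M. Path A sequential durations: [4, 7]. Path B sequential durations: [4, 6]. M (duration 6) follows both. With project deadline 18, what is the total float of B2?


Forward pass: ES(B2) = sum of predecessors on chain B = 4
EF = ES + duration = 4 + 6 = 10
Backward pass: LF(M) = deadline = 18; LS(M) = 18 - 6 = 12
LF(B2) = LS(M) - sum(successors on chain B) = 12 - 0 = 12
LS = LF - duration = 12 - 6 = 6
Total float = LS - ES = 6 - 4 = 2

2


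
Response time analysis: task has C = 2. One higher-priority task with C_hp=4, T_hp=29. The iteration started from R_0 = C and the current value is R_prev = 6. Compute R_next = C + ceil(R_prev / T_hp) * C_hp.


R_next = C + ceil(R_prev / T_hp) * C_hp
ceil(6 / 29) = ceil(0.2069) = 1
Interference = 1 * 4 = 4
R_next = 2 + 4 = 6
R_next = R_prev, so the iteration has converged (response time = 6).

6


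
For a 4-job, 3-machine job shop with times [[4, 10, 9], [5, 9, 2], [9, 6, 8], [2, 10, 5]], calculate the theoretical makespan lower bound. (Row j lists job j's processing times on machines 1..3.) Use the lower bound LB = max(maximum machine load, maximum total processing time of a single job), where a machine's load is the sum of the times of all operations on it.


Machine loads:
  Machine 1: 4 + 5 + 9 + 2 = 20
  Machine 2: 10 + 9 + 6 + 10 = 35
  Machine 3: 9 + 2 + 8 + 5 = 24
Max machine load = 35
Job totals:
  Job 1: 23
  Job 2: 16
  Job 3: 23
  Job 4: 17
Max job total = 23
Lower bound = max(35, 23) = 35

35


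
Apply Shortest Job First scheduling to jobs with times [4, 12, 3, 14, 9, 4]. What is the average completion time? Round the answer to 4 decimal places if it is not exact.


SJF order (ascending): [3, 4, 4, 9, 12, 14]
Completion times:
  Job 1: burst=3, C=3
  Job 2: burst=4, C=7
  Job 3: burst=4, C=11
  Job 4: burst=9, C=20
  Job 5: burst=12, C=32
  Job 6: burst=14, C=46
Average completion = 119/6 = 19.8333

19.8333


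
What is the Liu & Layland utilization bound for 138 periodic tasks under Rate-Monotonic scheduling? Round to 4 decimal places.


Compute 2^(1/138) = 1.0050354411
Subtract 1: 1.0050354411 - 1 = 0.0050354411
Multiply by n: 138 * 0.0050354411 = 0.6948908718
Round to 4 dp: 0.6949

0.6949


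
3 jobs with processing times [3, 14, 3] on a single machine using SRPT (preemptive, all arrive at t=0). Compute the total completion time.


Since all jobs arrive at t=0, SRPT equals SPT ordering.
SPT order: [3, 3, 14]
Completion times:
  Job 1: p=3, C=3
  Job 2: p=3, C=6
  Job 3: p=14, C=20
Total completion time = 3 + 6 + 20 = 29

29


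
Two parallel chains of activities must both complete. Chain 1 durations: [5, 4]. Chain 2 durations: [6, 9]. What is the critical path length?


Path A total = 5 + 4 = 9
Path B total = 6 + 9 = 15
Critical path = longest path = max(9, 15) = 15

15


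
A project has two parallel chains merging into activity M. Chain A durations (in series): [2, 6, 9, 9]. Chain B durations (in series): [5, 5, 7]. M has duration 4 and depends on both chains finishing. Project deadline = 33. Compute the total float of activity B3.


Forward pass: ES(B3) = sum of predecessors on chain B = 10
EF = ES + duration = 10 + 7 = 17
Backward pass: LF(M) = deadline = 33; LS(M) = 33 - 4 = 29
LF(B3) = LS(M) - sum(successors on chain B) = 29 - 0 = 29
LS = LF - duration = 29 - 7 = 22
Total float = LS - ES = 22 - 10 = 12

12


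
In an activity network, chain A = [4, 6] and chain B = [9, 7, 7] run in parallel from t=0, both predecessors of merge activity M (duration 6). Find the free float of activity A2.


ES(A2) = sum of predecessors on chain A = 4
EF(A2) = ES + duration = 4 + 6 = 10
Successor of A2 is M. ES(M) = max(sum(A), sum(B)) = max(10, 23) = 23
Free float = ES(successor) - EF(current) = 23 - 10 = 13

13


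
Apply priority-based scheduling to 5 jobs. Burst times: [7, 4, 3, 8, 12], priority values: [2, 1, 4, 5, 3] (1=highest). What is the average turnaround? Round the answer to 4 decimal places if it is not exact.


Sort by priority (ascending = highest first):
Order: [(1, 4), (2, 7), (3, 12), (4, 3), (5, 8)]
Completion times:
  Priority 1, burst=4, C=4
  Priority 2, burst=7, C=11
  Priority 3, burst=12, C=23
  Priority 4, burst=3, C=26
  Priority 5, burst=8, C=34
Average turnaround = 98/5 = 19.6

19.6


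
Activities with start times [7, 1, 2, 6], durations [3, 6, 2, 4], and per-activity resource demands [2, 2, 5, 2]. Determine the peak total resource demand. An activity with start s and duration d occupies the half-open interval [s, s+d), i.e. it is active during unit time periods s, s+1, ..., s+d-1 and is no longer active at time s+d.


Each activity i is active on [start_i, start_i + duration_i).
Compute total resource usage per time slot:
  t=0: active resources = [], total = 0
  t=1: active resources = [2], total = 2
  t=2: active resources = [2, 5], total = 7
  t=3: active resources = [2, 5], total = 7
  t=4: active resources = [2], total = 2
  t=5: active resources = [2], total = 2
  t=6: active resources = [2, 2], total = 4
  t=7: active resources = [2, 2], total = 4
  t=8: active resources = [2, 2], total = 4
  t=9: active resources = [2, 2], total = 4
Peak resource demand = 7

7


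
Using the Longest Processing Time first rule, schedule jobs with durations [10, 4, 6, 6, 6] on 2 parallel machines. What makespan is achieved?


Sort jobs in decreasing order (LPT): [10, 6, 6, 6, 4]
Assign each job to the least loaded machine:
  Machine 1: jobs [10, 6], load = 16
  Machine 2: jobs [6, 6, 4], load = 16
Makespan = max load = 16

16


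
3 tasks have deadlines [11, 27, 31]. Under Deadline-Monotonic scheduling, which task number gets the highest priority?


Sort tasks by relative deadline (ascending):
  Task 1: deadline = 11
  Task 2: deadline = 27
  Task 3: deadline = 31
Priority order (highest first): [1, 2, 3]
Highest priority task = 1

1


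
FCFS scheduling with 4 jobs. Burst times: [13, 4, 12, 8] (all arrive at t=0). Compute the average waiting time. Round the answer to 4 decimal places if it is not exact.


FCFS order (as given): [13, 4, 12, 8]
Waiting times:
  Job 1: wait = 0
  Job 2: wait = 13
  Job 3: wait = 17
  Job 4: wait = 29
Sum of waiting times = 59
Average waiting time = 59/4 = 14.75

14.75


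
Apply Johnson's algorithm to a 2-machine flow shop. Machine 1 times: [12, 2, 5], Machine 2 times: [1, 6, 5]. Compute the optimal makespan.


Apply Johnson's rule:
  Group 1 (a <= b): [(2, 2, 6), (3, 5, 5)]
  Group 2 (a > b): [(1, 12, 1)]
Optimal job order: [2, 3, 1]
Schedule:
  Job 2: M1 done at 2, M2 done at 8
  Job 3: M1 done at 7, M2 done at 13
  Job 1: M1 done at 19, M2 done at 20
Makespan = 20

20


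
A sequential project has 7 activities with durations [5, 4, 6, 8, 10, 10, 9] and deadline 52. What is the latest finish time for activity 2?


LF(activity 2) = deadline - sum of successor durations
Successors: activities 3 through 7 with durations [6, 8, 10, 10, 9]
Sum of successor durations = 43
LF = 52 - 43 = 9

9


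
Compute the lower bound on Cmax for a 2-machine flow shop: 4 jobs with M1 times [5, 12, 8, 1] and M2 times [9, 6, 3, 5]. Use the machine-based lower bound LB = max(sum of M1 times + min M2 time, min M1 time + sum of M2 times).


LB1 = sum(M1 times) + min(M2 times) = 26 + 3 = 29
LB2 = min(M1 times) + sum(M2 times) = 1 + 23 = 24
Lower bound = max(LB1, LB2) = max(29, 24) = 29

29


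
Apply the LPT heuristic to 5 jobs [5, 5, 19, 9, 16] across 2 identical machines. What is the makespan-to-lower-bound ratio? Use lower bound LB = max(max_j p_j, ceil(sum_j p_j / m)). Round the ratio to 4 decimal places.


LPT order: [19, 16, 9, 5, 5]
Machine loads after assignment: [29, 25]
LPT makespan = 29
Lower bound = max(max_job, ceil(total/2)) = max(19, 27) = 27
Ratio = 29 / 27 = 1.0741

1.0741


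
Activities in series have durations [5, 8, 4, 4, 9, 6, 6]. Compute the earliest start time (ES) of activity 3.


Activity 3 starts after activities 1 through 2 complete.
Predecessor durations: [5, 8]
ES = 5 + 8 = 13

13


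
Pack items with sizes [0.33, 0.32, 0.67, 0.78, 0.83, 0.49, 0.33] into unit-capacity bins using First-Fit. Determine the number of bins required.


Place items sequentially using First-Fit:
  Item 0.33 -> new Bin 1
  Item 0.32 -> Bin 1 (now 0.65)
  Item 0.67 -> new Bin 2
  Item 0.78 -> new Bin 3
  Item 0.83 -> new Bin 4
  Item 0.49 -> new Bin 5
  Item 0.33 -> Bin 1 (now 0.98)
Total bins used = 5

5


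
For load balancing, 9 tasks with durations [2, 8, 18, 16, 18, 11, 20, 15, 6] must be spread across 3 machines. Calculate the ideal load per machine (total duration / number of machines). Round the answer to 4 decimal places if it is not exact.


Total processing time = 2 + 8 + 18 + 16 + 18 + 11 + 20 + 15 + 6 = 114
Number of machines = 3
Ideal balanced load = 114 / 3 = 38.0

38.0


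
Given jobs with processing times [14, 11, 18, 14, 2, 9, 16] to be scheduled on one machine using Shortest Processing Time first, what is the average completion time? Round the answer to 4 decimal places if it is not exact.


Sort jobs by processing time (SPT order): [2, 9, 11, 14, 14, 16, 18]
Compute completion times sequentially:
  Job 1: processing = 2, completes at 2
  Job 2: processing = 9, completes at 11
  Job 3: processing = 11, completes at 22
  Job 4: processing = 14, completes at 36
  Job 5: processing = 14, completes at 50
  Job 6: processing = 16, completes at 66
  Job 7: processing = 18, completes at 84
Sum of completion times = 271
Average completion time = 271/7 = 38.7143

38.7143


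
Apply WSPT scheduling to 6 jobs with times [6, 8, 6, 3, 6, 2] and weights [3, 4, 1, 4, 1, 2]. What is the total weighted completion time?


Compute p/w ratios and sort ascending (WSPT): [(3, 4), (2, 2), (6, 3), (8, 4), (6, 1), (6, 1)]
Compute weighted completion times:
  Job (p=3,w=4): C=3, w*C=4*3=12
  Job (p=2,w=2): C=5, w*C=2*5=10
  Job (p=6,w=3): C=11, w*C=3*11=33
  Job (p=8,w=4): C=19, w*C=4*19=76
  Job (p=6,w=1): C=25, w*C=1*25=25
  Job (p=6,w=1): C=31, w*C=1*31=31
Total weighted completion time = 187

187


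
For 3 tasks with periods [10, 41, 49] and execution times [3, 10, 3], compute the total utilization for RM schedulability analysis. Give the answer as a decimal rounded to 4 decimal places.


Compute individual utilizations (exact fractions):
  Task 1: C/T = 3/10 (approx. 0.3)
  Task 2: C/T = 10/41 (approx. 0.2439)
  Task 3: C/T = 3/49 (approx. 0.0612)
Total utilization U = 3/10 + 10/41 + 3/49 = 12157/20090
Rounded to 4 decimal places: U = 0.6051
RM (Liu & Layland) bound for 3 tasks = 0.779763; compare with U = 12157/20090 (approx. 0.605127)
U <= bound, so schedulable by RM sufficient condition.

0.6051


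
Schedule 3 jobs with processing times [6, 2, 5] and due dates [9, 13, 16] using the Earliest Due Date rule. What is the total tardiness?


Sort by due date (EDD order): [(6, 9), (2, 13), (5, 16)]
Compute completion times and tardiness:
  Job 1: p=6, d=9, C=6, tardiness=max(0,6-9)=0
  Job 2: p=2, d=13, C=8, tardiness=max(0,8-13)=0
  Job 3: p=5, d=16, C=13, tardiness=max(0,13-16)=0
Total tardiness = 0

0


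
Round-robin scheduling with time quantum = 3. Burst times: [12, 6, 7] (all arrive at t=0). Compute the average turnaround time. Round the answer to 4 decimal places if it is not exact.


Time quantum = 3
Execution trace:
  J1 runs 3 units, time = 3
  J2 runs 3 units, time = 6
  J3 runs 3 units, time = 9
  J1 runs 3 units, time = 12
  J2 runs 3 units, time = 15
  J3 runs 3 units, time = 18
  J1 runs 3 units, time = 21
  J3 runs 1 units, time = 22
  J1 runs 3 units, time = 25
Finish times: [25, 15, 22]
Average turnaround = 62/3 = 20.6667

20.6667


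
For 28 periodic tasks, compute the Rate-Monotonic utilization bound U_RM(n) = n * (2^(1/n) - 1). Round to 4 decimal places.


Compute 2^(1/28) = 1.0250642120
Subtract 1: 1.0250642120 - 1 = 0.0250642120
Multiply by n: 28 * 0.0250642120 = 0.7017979360
Round to 4 dp: 0.7018

0.7018


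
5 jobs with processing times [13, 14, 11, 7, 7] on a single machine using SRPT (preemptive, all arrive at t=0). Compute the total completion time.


Since all jobs arrive at t=0, SRPT equals SPT ordering.
SPT order: [7, 7, 11, 13, 14]
Completion times:
  Job 1: p=7, C=7
  Job 2: p=7, C=14
  Job 3: p=11, C=25
  Job 4: p=13, C=38
  Job 5: p=14, C=52
Total completion time = 7 + 14 + 25 + 38 + 52 = 136

136


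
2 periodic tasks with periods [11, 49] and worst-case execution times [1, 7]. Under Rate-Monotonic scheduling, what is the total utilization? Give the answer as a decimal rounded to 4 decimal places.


Compute individual utilizations (exact fractions):
  Task 1: C/T = 1/11 (approx. 0.0909)
  Task 2: C/T = 7/49 = 1/7 (approx. 0.1429)
Total utilization U = 1/11 + 1/7 = 18/77
Rounded to 4 decimal places: U = 0.2338
RM (Liu & Layland) bound for 2 tasks = 0.828427; compare with U = 18/77 (approx. 0.233766)
U <= bound, so schedulable by RM sufficient condition.

0.2338


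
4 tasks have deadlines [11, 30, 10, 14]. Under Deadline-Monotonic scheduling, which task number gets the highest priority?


Sort tasks by relative deadline (ascending):
  Task 3: deadline = 10
  Task 1: deadline = 11
  Task 4: deadline = 14
  Task 2: deadline = 30
Priority order (highest first): [3, 1, 4, 2]
Highest priority task = 3

3


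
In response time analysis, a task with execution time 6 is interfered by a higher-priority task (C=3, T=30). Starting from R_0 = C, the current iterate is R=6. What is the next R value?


R_next = C + ceil(R_prev / T_hp) * C_hp
ceil(6 / 30) = ceil(0.2) = 1
Interference = 1 * 3 = 3
R_next = 6 + 3 = 9

9


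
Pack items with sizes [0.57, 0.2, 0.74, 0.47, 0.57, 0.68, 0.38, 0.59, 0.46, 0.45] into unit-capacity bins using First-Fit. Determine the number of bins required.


Place items sequentially using First-Fit:
  Item 0.57 -> new Bin 1
  Item 0.2 -> Bin 1 (now 0.77)
  Item 0.74 -> new Bin 2
  Item 0.47 -> new Bin 3
  Item 0.57 -> new Bin 4
  Item 0.68 -> new Bin 5
  Item 0.38 -> Bin 3 (now 0.85)
  Item 0.59 -> new Bin 6
  Item 0.46 -> new Bin 7
  Item 0.45 -> Bin 7 (now 0.91)
Total bins used = 7

7


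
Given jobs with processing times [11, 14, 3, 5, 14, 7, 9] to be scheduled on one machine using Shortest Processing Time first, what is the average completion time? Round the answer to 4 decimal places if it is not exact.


Sort jobs by processing time (SPT order): [3, 5, 7, 9, 11, 14, 14]
Compute completion times sequentially:
  Job 1: processing = 3, completes at 3
  Job 2: processing = 5, completes at 8
  Job 3: processing = 7, completes at 15
  Job 4: processing = 9, completes at 24
  Job 5: processing = 11, completes at 35
  Job 6: processing = 14, completes at 49
  Job 7: processing = 14, completes at 63
Sum of completion times = 197
Average completion time = 197/7 = 28.1429

28.1429
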